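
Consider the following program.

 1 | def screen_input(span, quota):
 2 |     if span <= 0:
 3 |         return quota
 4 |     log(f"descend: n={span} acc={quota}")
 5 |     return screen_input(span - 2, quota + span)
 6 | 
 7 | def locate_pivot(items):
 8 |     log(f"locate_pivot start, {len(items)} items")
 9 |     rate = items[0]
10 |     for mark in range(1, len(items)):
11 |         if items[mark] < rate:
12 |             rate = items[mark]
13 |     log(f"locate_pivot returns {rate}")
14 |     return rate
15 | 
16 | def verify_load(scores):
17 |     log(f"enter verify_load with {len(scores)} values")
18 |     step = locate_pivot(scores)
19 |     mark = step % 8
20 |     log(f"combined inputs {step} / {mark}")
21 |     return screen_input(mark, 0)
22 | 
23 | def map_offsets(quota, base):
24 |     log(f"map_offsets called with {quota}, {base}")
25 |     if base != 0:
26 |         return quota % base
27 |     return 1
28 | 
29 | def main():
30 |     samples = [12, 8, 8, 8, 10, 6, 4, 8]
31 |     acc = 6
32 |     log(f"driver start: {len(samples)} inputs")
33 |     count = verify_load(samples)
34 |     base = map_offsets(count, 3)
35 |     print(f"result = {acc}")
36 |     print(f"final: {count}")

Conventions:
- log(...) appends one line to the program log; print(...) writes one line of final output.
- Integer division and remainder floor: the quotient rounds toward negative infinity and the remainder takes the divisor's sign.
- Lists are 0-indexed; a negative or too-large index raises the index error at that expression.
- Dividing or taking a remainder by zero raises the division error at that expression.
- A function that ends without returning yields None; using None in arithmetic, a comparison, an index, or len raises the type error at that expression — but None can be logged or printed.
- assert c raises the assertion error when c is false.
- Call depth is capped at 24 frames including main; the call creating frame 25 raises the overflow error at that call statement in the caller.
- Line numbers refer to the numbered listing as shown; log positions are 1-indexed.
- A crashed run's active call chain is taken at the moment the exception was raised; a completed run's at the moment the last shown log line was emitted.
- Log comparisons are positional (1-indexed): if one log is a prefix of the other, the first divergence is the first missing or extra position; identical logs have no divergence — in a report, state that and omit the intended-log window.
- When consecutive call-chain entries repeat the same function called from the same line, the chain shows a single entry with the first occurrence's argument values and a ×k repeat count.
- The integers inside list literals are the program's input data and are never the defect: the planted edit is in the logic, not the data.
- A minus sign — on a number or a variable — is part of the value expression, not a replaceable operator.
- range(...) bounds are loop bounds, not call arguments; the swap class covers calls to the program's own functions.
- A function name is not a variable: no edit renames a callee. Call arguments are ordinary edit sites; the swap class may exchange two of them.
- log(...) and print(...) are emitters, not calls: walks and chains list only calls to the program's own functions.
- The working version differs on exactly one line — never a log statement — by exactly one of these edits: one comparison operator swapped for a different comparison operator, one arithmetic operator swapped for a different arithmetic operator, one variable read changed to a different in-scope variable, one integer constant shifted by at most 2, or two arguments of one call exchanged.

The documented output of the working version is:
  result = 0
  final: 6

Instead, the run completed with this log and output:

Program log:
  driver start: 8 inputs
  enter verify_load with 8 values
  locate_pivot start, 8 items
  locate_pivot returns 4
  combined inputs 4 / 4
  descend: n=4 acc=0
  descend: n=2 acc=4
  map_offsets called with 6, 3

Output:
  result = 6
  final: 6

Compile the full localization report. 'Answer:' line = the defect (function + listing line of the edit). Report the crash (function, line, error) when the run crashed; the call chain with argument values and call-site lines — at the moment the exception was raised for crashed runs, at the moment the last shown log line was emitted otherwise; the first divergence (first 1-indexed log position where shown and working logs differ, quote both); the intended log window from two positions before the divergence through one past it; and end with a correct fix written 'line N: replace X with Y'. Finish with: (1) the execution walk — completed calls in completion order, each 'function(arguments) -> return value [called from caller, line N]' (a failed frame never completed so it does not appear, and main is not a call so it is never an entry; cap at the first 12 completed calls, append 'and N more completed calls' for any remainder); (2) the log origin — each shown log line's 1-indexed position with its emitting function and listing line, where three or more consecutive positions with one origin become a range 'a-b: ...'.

Answer: the defect is in main at line 35.
Core observation: Log streams are identical — the defect surfaces only in the printed output.
Call chain: main -> map_offsets(6, 3) (called at line 34).
First divergence: none; the two logs match at every position.
Execution walk:
  locate_pivot([12, 8, 8, 8, 10, 6, 4, 8]) -> 4  [called from verify_load, line 18]
  screen_input(0, 6) -> 6  [called from screen_input, line 5]
  screen_input(2, 4) -> 6  [called from screen_input, line 5]
  screen_input(4, 0) -> 6  [called from verify_load, line 21]
  verify_load([12, 8, 8, 8, 10, 6, 4, 8]) -> 6  [called from main, line 33]
  map_offsets(6, 3) -> 0  [called from main, line 34]
Log origins:
  1 — main, line 32
  2 — verify_load, line 17
  3 — locate_pivot, line 8
  4 — locate_pivot, line 13
  5 — verify_load, line 20
  6 — screen_input, line 4
  7 — screen_input, line 4
  8 — map_offsets, line 24
A correct fix: line 35: replace `acc` with `base`.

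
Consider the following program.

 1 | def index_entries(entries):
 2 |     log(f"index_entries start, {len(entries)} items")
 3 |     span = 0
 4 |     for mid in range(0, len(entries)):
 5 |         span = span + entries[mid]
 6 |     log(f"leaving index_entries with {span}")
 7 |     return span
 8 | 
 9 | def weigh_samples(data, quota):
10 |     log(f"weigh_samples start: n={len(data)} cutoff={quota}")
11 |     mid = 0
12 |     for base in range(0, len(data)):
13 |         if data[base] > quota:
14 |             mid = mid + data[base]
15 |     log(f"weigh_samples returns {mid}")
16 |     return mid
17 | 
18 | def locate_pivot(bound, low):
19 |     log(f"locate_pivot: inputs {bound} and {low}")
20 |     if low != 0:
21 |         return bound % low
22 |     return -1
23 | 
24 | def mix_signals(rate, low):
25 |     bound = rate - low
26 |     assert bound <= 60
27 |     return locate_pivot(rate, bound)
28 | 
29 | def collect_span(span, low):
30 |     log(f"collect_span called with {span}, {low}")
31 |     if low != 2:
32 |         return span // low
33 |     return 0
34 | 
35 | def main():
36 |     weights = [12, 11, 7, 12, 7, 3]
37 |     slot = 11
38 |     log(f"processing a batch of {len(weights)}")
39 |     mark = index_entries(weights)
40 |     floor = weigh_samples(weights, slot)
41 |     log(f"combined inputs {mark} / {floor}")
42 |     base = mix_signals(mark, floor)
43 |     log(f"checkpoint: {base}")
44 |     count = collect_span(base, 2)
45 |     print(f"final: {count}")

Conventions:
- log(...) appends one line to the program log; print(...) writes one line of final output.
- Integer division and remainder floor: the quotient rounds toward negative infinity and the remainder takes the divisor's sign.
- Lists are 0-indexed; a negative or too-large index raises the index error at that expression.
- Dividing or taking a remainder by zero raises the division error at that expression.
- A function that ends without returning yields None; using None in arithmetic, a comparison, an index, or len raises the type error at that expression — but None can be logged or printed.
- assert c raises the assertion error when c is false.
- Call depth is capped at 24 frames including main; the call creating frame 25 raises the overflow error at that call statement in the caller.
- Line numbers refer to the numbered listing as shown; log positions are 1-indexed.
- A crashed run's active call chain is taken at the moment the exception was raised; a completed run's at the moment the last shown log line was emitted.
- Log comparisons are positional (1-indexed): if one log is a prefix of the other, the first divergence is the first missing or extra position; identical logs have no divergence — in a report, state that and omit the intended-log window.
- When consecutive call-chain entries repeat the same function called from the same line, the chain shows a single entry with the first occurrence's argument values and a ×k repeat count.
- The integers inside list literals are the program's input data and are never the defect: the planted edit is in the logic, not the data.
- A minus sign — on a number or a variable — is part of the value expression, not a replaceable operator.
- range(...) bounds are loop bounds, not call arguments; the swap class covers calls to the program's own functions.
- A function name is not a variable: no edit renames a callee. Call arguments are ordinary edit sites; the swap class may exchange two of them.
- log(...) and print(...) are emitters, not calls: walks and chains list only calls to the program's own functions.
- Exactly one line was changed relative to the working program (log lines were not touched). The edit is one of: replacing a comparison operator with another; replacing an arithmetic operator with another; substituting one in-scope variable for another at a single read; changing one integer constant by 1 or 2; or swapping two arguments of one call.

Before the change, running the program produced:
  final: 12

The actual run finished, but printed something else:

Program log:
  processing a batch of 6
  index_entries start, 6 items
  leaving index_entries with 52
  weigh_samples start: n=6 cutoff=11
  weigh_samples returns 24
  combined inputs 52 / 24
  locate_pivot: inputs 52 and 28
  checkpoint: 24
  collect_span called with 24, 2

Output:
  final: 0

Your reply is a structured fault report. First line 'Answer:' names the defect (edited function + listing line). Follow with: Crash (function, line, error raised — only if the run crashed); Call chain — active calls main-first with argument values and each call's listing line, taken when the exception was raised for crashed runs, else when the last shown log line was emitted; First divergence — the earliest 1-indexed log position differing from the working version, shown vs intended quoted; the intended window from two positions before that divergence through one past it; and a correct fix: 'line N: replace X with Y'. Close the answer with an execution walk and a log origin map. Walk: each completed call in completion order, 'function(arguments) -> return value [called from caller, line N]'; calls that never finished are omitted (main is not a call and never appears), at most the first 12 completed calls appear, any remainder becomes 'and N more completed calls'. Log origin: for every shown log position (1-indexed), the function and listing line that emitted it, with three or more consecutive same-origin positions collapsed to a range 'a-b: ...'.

Answer: the defect is in collect_span at line 31.
Key observation: Nothing in the log betrays the bug — only the output does.
Call chain: main -> collect_span(24, 2) (called at line 44).
First divergence: none — the logs agree in full.
Execution walk:
  index_entries([12, 11, 7, 12, 7, 3]) -> 52  [called from main, line 39]
  weigh_samples([12, 11, 7, 12, 7, 3], 11) -> 24  [called from main, line 40]
  locate_pivot(52, 28) -> 24  [called from mix_signals, line 27]
  mix_signals(52, 24) -> 24  [called from main, line 42]
  collect_span(24, 2) -> 0  [called from main, line 44]
Origin of each log line:
  1 — main, line 38
  2 — index_entries, line 2
  3 — index_entries, line 6
  4 — weigh_samples, line 10
  5 — weigh_samples, line 15
  6 — main, line 41
  7 — locate_pivot, line 19
  8 — main, line 43
  9 — collect_span, line 30
A correct fix: line 31: replace `2` with `0`.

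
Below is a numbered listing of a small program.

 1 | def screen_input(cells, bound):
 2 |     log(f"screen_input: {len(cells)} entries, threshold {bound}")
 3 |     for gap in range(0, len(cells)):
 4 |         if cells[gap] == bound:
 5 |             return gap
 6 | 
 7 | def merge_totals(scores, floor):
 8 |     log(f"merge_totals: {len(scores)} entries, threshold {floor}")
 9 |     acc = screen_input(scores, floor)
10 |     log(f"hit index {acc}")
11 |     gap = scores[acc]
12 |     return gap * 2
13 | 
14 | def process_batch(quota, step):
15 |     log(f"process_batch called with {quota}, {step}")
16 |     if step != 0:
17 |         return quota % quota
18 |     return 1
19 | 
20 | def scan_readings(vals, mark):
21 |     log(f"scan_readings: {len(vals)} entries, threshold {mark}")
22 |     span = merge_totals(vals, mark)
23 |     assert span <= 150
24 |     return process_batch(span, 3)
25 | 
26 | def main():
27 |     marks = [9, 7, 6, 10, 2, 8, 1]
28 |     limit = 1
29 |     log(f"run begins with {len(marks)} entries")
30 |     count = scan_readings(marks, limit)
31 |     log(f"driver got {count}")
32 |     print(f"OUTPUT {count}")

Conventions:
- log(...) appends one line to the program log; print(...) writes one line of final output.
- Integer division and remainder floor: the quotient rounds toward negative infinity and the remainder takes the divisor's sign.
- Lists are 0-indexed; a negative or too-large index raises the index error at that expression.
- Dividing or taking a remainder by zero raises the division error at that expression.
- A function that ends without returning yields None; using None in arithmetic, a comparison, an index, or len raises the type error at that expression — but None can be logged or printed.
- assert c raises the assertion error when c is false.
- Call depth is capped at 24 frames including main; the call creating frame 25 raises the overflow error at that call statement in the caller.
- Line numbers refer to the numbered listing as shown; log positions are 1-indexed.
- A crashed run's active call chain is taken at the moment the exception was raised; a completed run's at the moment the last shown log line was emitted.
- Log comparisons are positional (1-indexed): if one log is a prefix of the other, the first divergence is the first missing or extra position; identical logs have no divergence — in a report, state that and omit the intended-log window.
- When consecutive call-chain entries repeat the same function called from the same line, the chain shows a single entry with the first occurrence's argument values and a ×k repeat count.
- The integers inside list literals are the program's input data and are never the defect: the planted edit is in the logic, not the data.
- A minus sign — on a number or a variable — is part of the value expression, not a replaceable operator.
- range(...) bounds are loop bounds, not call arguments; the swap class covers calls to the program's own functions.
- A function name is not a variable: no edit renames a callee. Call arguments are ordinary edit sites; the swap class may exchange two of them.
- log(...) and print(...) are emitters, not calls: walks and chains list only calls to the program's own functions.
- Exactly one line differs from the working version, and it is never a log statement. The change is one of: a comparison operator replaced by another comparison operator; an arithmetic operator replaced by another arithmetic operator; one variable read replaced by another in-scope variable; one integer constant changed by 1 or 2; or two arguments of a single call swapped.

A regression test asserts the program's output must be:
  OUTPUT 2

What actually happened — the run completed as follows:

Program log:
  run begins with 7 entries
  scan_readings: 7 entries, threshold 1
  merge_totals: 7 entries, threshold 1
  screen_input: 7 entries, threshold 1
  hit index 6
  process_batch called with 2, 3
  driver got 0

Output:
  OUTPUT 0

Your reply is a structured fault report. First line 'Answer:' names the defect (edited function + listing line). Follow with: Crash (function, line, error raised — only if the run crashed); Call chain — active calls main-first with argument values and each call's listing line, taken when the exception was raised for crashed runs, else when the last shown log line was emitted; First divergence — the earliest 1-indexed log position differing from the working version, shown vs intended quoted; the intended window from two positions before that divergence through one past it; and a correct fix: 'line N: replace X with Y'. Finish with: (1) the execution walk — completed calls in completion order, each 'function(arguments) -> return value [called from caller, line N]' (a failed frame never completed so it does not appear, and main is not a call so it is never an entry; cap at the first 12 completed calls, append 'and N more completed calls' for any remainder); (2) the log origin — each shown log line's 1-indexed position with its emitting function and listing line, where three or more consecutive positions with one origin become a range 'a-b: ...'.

Answer: the defect is in process_batch at line 17.
Core observation: At log position 7 the runs split — shown 'driver got 0', but the working version logs 'driver got 2'.
Call chain: main.
First divergence: at position 7 the run shows 'driver got 0' where the working version logs 'driver got 2'.
Intended log window:
  5: hit index 6
  6: process_batch called with 2, 3
  7: driver got 2
Execution walk:
  screen_input([9, 7, 6, 10, 2, 8, 1], 1) -> 6  [called from merge_totals, line 9]
  merge_totals([9, 7, 6, 10, 2, 8, 1], 1) -> 2  [called from scan_readings, line 22]
  process_batch(2, 3) -> 0  [called from scan_readings, line 24]
  scan_readings([9, 7, 6, 10, 2, 8, 1], 1) -> 0  [called from main, line 30]
Log origin:
  1: emitted by main (line 29)
  2: emitted by scan_readings (line 21)
  3: emitted by merge_totals (line 8)
  4: emitted by screen_input (line 2)
  5: emitted by merge_totals (line 10)
  6: emitted by process_batch (line 15)
  7: emitted by main (line 31)
A correct fix: line 17: replace `quota % quota` with `quota % step`.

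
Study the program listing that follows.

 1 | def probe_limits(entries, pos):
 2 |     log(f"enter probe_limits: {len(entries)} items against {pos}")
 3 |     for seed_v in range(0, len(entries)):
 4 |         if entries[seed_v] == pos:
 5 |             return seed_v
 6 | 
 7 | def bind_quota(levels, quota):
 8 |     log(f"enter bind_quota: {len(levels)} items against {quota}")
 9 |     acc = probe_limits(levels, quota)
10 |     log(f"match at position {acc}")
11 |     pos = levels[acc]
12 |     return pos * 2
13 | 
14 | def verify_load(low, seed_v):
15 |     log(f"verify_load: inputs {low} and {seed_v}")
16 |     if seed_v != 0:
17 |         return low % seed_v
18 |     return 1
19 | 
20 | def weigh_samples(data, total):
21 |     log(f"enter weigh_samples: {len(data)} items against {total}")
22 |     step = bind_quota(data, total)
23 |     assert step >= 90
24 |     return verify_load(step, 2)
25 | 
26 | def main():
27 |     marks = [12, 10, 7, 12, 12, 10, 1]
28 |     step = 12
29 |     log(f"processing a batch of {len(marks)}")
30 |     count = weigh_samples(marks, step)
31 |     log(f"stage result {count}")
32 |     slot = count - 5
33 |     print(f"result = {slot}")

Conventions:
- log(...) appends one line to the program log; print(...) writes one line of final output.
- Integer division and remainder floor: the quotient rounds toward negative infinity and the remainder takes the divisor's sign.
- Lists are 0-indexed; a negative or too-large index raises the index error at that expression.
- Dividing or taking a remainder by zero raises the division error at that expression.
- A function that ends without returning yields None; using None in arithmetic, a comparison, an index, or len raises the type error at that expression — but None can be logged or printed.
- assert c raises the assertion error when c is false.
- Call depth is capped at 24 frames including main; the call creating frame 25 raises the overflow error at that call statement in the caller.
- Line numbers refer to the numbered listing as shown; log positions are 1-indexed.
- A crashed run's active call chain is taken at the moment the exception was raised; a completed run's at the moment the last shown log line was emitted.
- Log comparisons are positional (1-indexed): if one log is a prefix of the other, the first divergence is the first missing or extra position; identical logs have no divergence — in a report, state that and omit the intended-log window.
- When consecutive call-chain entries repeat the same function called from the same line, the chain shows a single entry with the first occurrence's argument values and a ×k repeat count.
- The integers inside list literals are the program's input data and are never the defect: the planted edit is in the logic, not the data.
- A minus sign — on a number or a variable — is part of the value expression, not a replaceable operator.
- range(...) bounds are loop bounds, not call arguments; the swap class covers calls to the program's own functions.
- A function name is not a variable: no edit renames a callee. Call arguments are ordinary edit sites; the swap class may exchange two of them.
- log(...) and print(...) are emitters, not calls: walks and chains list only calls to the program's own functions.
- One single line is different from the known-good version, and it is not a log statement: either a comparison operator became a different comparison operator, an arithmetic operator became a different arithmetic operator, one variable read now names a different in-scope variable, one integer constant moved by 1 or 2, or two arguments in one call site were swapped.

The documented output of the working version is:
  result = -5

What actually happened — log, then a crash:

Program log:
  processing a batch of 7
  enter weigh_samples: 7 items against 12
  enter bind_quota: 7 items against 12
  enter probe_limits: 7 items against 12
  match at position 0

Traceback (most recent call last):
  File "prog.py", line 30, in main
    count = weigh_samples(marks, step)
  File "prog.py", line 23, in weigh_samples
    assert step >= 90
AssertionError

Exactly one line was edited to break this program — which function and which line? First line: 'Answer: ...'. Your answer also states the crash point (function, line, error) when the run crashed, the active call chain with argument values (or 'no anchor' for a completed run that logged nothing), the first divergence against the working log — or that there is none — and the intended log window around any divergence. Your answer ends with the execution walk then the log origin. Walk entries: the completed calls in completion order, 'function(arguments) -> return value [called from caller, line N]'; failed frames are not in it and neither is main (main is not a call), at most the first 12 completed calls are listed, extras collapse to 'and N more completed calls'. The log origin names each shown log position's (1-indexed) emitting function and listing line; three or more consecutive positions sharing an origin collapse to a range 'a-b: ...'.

Answer: the defect is in weigh_samples at line 23.
Key observation: The faulty run's log stops after 5 lines; the working version's next line would be 'verify_load: inputs 24 and 2'.
Crash: weigh_samples, line 23, AssertionError.
Call chain: main -> weigh_samples([12, 10, 7, 12, 12, 10, 1], 12) (called at line 30).
First divergence: position 6 — the faulty run's log ends after 5 lines; the working version continues with 'verify_load: inputs 24 and 2'.
Intended log window:
  4: enter probe_limits: 7 items against 12
  5: match at position 0
  6: verify_load: inputs 24 and 2
  7: stage result 0
Execution walk:
  probe_limits([12, 10, 7, 12, 12, 10, 1], 12) -> 0  [called from bind_quota, line 9]
  bind_quota([12, 10, 7, 12, 12, 10, 1], 12) -> 24  [called from weigh_samples, line 22]
Origin of each log line:
  1: from main, line 29
  2: from weigh_samples, line 21
  3: from bind_quota, line 8
  4: from probe_limits, line 2
  5: from bind_quota, line 10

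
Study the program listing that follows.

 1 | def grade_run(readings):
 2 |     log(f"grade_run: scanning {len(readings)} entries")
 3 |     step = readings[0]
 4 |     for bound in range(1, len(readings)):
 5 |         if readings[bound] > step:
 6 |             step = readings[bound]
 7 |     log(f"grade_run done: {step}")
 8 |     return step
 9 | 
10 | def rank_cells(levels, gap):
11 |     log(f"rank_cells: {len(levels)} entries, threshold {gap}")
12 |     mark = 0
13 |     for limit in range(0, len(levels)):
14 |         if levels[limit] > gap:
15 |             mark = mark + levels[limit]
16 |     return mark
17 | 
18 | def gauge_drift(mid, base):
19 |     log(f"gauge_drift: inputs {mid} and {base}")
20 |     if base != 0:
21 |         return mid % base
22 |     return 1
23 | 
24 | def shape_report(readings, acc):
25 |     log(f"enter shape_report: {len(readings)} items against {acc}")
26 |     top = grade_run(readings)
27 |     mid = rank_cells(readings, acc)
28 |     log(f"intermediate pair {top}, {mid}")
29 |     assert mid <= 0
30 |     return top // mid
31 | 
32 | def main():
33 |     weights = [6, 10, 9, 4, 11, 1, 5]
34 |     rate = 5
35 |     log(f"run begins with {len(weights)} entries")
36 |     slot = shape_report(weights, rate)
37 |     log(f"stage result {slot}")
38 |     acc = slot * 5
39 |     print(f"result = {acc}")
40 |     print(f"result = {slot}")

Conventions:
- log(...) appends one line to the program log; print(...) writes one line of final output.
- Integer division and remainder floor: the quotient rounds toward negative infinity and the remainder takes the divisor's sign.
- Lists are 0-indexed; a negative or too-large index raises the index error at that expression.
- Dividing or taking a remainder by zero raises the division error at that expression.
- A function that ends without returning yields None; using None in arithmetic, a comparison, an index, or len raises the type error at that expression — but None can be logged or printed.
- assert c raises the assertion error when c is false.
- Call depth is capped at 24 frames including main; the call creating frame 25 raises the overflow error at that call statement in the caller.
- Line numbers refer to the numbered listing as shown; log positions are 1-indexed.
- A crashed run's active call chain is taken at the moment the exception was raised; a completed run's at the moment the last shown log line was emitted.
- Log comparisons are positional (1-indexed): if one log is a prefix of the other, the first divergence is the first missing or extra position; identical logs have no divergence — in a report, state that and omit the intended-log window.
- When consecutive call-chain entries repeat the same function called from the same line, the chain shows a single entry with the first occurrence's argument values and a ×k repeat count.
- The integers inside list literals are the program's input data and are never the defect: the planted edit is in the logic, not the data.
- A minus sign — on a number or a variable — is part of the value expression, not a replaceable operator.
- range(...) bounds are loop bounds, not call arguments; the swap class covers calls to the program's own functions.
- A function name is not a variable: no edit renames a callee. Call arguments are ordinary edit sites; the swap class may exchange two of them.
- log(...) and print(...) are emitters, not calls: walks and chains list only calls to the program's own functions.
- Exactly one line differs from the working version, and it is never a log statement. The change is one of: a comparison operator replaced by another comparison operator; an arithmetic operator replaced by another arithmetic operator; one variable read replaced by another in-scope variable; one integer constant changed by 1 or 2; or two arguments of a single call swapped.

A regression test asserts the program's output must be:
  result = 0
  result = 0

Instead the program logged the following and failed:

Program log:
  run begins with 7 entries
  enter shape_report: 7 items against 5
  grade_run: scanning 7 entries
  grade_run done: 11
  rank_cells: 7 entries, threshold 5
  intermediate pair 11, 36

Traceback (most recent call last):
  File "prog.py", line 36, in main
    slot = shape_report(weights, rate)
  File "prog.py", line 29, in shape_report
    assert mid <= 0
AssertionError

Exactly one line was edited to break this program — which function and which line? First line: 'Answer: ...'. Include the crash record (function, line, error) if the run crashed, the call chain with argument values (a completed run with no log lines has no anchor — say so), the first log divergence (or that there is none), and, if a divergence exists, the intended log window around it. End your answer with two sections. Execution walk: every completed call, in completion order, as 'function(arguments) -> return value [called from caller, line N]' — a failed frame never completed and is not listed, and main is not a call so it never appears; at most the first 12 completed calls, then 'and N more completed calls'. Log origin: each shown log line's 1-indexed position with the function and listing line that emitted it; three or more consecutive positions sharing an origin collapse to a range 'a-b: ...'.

Answer: the defect is in shape_report at line 29.
The tell: The faulty run's log stops after 6 lines; the working version's next line would be 'stage result 0'.
Crash: shape_report, line 29, AssertionError.
Call chain: main -> shape_report([6, 10, 9, 4, 11, 1, 5], 5) (called at line 36).
First divergence: position 7 (shown log ended at 6 lines; the working version continues: 'stage result 0').
Intended log window:
  5: rank_cells: 7 entries, threshold 5
  6: intermediate pair 11, 36
  7: stage result 0
Execution walk:
  grade_run([6, 10, 9, 4, 11, 1, 5]) -> 11  [called from shape_report, line 26]
  rank_cells([6, 10, 9, 4, 11, 1, 5], 5) -> 36  [called from shape_report, line 27]
Log origins:
  1: from main, line 35
  2: from shape_report, line 25
  3: from grade_run, line 2
  4: from grade_run, line 7
  5: from rank_cells, line 11
  6: from shape_report, line 28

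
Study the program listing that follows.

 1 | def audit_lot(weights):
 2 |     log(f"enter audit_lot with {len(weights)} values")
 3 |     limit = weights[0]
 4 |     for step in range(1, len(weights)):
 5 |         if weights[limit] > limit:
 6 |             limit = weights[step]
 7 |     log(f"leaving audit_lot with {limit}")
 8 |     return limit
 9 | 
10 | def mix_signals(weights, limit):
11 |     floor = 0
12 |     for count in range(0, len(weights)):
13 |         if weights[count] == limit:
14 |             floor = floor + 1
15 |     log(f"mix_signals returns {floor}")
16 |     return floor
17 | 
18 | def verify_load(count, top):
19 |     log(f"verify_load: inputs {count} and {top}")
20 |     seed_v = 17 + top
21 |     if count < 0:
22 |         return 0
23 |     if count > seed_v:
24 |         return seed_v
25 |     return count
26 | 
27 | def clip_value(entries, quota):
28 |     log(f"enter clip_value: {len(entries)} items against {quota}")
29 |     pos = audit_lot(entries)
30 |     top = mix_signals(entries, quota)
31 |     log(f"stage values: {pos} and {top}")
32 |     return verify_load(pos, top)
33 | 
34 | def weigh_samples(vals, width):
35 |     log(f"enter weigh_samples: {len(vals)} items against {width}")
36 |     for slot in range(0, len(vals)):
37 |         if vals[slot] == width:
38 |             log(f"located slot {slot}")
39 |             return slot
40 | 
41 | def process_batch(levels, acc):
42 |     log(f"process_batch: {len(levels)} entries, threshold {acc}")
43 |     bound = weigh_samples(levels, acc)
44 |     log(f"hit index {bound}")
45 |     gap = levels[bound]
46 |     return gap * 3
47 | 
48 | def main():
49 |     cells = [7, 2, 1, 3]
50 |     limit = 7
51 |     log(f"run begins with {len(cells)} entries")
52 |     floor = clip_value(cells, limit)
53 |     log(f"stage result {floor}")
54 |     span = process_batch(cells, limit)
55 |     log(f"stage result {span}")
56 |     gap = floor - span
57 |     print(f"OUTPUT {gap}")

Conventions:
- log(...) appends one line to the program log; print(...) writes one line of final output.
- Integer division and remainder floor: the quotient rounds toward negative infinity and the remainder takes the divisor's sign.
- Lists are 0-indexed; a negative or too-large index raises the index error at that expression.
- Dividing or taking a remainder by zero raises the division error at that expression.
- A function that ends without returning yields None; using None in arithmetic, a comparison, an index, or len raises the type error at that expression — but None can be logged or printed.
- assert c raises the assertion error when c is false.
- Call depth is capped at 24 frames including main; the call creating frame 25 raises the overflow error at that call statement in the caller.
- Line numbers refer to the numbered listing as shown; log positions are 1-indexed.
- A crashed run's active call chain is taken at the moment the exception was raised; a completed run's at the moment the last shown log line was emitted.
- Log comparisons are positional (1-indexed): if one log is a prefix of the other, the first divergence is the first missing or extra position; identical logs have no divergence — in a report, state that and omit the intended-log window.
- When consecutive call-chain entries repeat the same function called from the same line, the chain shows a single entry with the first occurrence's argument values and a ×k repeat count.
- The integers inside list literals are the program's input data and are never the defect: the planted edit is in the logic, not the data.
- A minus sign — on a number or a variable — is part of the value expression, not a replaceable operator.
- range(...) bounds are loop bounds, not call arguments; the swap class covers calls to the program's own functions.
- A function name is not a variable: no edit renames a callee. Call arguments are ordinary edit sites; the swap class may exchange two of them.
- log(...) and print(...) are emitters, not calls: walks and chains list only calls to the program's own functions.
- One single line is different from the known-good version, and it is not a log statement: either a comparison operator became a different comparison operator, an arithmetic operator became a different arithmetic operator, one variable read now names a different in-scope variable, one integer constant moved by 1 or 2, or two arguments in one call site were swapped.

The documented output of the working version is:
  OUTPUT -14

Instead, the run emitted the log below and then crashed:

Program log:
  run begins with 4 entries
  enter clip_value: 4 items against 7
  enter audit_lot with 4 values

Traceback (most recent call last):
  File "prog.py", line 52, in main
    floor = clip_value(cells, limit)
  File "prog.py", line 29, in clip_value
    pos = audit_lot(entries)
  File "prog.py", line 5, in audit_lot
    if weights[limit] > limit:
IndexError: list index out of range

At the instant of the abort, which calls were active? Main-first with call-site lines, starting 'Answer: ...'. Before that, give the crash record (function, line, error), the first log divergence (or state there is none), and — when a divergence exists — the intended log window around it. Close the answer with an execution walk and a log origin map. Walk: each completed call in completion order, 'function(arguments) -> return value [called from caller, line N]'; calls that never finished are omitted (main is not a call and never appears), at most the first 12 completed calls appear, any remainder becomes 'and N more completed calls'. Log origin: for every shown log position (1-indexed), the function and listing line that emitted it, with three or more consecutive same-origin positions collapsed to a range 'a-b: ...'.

Answer: main -> clip_value (called at line 52) -> audit_lot (called at line 29).
Core observation: The faulty run's log stops after 3 lines; the working version's next line would be 'leaving audit_lot with 7'.
Crash: audit_lot, line 5, IndexError.
First divergence: position 4; the shown log stops at 3 lines while the working version next logs 'leaving audit_lot with 7'.
Intended log window:
  2: enter clip_value: 4 items against 7
  3: enter audit_lot with 4 values
  4: leaving audit_lot with 7
  5: mix_signals returns 1
Execution walk:
  (no call completed)
Log origin:
  1: logged in main at line 51
  2: logged in clip_value at line 28
  3: logged in audit_lot at line 2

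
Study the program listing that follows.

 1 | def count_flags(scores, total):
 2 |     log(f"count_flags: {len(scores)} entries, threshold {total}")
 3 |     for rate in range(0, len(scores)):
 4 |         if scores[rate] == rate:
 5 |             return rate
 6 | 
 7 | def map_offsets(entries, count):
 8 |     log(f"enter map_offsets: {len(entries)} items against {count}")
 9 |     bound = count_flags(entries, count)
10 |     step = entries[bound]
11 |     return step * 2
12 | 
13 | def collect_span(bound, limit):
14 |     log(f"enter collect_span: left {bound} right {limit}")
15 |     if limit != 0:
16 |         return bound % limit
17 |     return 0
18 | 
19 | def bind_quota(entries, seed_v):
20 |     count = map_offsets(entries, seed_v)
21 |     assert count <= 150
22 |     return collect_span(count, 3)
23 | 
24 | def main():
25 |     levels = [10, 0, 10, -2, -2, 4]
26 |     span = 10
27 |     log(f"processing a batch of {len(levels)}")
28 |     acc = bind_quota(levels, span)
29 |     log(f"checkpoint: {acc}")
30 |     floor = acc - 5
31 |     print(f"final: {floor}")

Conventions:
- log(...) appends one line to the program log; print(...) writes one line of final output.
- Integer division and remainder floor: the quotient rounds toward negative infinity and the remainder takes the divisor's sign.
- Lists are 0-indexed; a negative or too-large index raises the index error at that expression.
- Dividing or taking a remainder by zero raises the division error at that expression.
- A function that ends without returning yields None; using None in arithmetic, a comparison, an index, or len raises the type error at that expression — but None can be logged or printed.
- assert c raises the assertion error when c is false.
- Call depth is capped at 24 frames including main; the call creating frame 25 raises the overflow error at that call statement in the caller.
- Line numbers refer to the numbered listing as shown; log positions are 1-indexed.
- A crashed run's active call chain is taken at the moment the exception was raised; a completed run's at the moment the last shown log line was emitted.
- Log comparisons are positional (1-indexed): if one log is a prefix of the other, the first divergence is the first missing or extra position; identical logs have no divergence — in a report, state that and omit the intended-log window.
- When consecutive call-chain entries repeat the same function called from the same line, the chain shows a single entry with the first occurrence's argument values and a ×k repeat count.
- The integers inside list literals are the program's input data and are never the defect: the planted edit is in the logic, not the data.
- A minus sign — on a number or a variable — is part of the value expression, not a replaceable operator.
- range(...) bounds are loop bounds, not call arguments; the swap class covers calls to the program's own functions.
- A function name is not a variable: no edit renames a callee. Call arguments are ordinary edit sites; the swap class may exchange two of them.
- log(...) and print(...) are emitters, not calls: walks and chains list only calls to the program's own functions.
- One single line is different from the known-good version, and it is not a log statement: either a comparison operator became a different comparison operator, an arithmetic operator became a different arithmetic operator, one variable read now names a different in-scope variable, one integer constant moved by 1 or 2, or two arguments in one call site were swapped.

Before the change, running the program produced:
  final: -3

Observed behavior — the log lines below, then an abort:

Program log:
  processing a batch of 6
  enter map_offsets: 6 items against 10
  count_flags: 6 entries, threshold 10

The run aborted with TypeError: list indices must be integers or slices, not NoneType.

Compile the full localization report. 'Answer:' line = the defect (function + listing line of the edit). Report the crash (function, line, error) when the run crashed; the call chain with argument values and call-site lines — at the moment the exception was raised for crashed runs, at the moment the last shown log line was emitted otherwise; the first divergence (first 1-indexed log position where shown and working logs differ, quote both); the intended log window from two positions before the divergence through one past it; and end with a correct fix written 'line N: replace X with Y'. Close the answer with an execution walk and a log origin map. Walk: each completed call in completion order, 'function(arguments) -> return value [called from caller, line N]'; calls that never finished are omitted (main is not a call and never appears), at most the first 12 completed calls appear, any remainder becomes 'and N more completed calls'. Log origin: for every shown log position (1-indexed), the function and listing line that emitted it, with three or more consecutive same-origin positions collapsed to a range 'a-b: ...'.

Answer: the defect is in count_flags at line 4.
Core observation: The faulty run's log stops after 3 lines; the working version's next line would be 'enter collect_span: left 20 right 3'.
Crash: map_offsets, line 10, TypeError.
Call chain: main -> bind_quota([10, 0, 10, -2, -2, 4], 10) (called at line 28) -> map_offsets([10, 0, 10, -2, -2, 4], 10) (called at line 20).
First divergence: position 4 (shown log ended at 3 lines; the working version continues: 'enter collect_span: left 20 right 3').
Intended log window:
  2: enter map_offsets: 6 items against 10
  3: count_flags: 6 entries, threshold 10
  4: enter collect_span: left 20 right 3
  5: checkpoint: 2
Execution walk:
  count_flags([10, 0, 10, -2, -2, 4], 10) -> None  [called from map_offsets, line 9]
Log line origins:
  1: from main, line 27
  2: from map_offsets, line 8
  3: from count_flags, line 2
A correct fix: line 4: replace `scores[rate] == rate` with `scores[rate] == total`.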